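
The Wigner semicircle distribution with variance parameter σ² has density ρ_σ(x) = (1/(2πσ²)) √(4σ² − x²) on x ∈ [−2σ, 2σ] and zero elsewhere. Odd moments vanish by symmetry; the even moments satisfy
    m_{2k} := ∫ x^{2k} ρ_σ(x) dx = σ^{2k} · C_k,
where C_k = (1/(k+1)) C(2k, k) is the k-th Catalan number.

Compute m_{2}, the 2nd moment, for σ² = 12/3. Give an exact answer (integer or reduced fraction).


By the scaled semicircle moment identity, m_{2k} = σ^{2k} · C_k with k = 1.
C_1 = (1/(k+1)) · C(2k, k) = (1/2) · C(2, 1) = (1/2) · 2 = 1.
σ^{2k} = (σ²)^k = (12/3)^1 = 4.

Therefore m_{2} = σ^{2} · C_1 = 4 · 1 = 4.


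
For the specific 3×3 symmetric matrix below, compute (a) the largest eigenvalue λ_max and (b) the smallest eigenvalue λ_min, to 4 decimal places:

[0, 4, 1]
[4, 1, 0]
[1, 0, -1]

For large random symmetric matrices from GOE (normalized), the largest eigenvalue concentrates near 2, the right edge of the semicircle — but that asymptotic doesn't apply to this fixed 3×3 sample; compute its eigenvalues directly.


Since M is real symmetric, all three eigenvalues are real; they are the roots of det(λI − M) = λ³ − (tr M) λ² + s λ − det M, where s is the sum of the principal 2×2 minors.
tr M = 0 + 1 + (-1) = 0.
s = (0·1 − 4²) + (0·(-1) − 1²) + (1·(-1) − 0²) = -16 + (-1) + (-1) = -18.
det M (expand along row 1) = 0·(-1) − 4·(-4) + 1·(-1) = 15.
Characteristic polynomial: λ³ − 18λ − 15 = 0.
Substitute λ = y + (tr M)/3 = y + 0.000000 to remove the quadratic term: y³ + p·y + q = 0 with p = s − (tr M)²/3 = -18.000000 and q = −2(tr M)³/27 + (tr M)·s/3 − det M = -15.000000.
Three real roots ⇒ use the trigonometric (Viète) form: r = 2√(−p/3) = 4.898979, φ = arccos(3q/(p·r)) = arccos(0.510310) = 1.035251 rad.
y_k = r·cos(φ/3 − 2πk/3) for k = 0, 1, 2 gives y = 4.610171, -0.869905, -3.740266.
λ_k = y_k + 0.000000 gives λ = 4.6102, -0.8699, -3.7403 (check: the sum is 0.0000 = tr M).

Hence λ_max = 4.6102 and λ_min = -3.7403.


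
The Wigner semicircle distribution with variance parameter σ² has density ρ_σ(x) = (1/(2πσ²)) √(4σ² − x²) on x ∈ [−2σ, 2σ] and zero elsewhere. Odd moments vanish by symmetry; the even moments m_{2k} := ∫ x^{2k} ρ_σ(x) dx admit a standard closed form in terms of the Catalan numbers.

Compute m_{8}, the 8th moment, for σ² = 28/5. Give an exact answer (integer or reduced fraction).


By the scaled semicircle moment identity, m_{2k} = σ^{2k} · C_k with k = 4.
C_4 = (1/(k+1)) · C(2k, k) = (1/5) · C(8, 4) = (1/5) · 70 = 14.
σ^{2k} = (σ²)^k = (28/5)^4 = 614656/625.

Therefore m_{8} = σ^{8} · C_4 = (614656/625) · 14 = 8605184/625.


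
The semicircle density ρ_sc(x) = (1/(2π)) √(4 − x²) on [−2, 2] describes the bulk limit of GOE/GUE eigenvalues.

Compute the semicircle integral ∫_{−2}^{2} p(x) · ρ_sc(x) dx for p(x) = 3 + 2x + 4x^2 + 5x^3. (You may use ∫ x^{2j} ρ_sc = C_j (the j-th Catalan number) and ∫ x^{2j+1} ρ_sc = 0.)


Write p(x) = Σ a_i x^i, split into monomials and integrate each against ρ_sc separately.
Using ∫ x^{2j} ρ_sc = C_j = (1/(j+1)) C(2j, j) (Catalan numbers) and ∫ x^{2j+1} ρ_sc = 0 (odd monomials vanish by symmetry):
  i = 0 (even): a_0 · C_{0} = 3 · 1 = 3
  i = 1 (odd): ∫ x^1 ρ_sc = 0 (vanishes)
  i = 2 (even): a_2 · C_{1} = 4 · 1 = 4
  i = 3 (odd): ∫ x^3 ρ_sc = 0 (vanishes)

Summing the contributions: ∫_{−2}^{2} p(x) ρ_sc(x) dx = 3 + 4 = 7.


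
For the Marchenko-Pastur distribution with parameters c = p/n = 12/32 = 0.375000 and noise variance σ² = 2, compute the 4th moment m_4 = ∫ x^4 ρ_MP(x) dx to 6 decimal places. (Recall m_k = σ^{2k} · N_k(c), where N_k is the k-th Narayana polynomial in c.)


E[X⁴] = σ⁸ (1 + 6c + 6c² + c³) (fourth MP moment). With σ² = 2 (so σ⁸ = 16) and c = 12/32 = 0.375000: E[X⁴] = 16 · (1 + 6·0.375000 + 6·(0.375000)² + (0.375000)³) = 16 · 4.146484.

So E[X^4] = 66.343750.


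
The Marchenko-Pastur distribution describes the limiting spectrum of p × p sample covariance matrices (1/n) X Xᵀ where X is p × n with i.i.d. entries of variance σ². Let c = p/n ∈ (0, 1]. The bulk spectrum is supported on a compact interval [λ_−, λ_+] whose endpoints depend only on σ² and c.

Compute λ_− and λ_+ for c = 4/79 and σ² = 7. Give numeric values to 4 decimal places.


c = 4/79 = 0.050633; √c = 0.225018.
λ_− = σ² (1 − √c)² = 7 · (1 − 0.225018)² = 7 · (0.774982)² = 4.204184.
λ_+ = σ² (1 + √c)² = 7 · (1 + 0.225018)² = 7 · (1.225018)² = 10.504677.

Rounded to 4 decimal places: λ_− ≈ 4.2042, λ_+ ≈ 10.5047.


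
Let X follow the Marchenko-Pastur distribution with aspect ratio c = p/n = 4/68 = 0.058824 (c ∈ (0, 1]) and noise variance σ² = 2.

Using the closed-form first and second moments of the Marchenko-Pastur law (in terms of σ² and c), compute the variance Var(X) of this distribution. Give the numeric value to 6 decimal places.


Recall the MP moments m_1 = E[X] = σ² and m_2 = E[X²] = σ⁴ (1 + c).
m_1 = E[X] = σ² = 2, so m_1² = 4.
m_2 = E[X²] = σ⁴ (1 + c) = 4 · (1 + 0.058824) = 4 · 1.058824 = 4.235294.
(Note m_2 − m_1² simplifies to c · σ⁴ = 0.058824 · 4.)

Var(X) = m_2 − m_1² = 4.235294 − 4 = 0.235294.


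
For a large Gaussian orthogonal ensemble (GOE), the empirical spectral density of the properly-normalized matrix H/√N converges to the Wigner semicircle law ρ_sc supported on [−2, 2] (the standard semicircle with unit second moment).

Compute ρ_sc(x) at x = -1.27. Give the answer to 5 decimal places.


ρ_sc(x) = (1/(2π)) √(4 − x²). With x = -1.27:
  4 − x² = 4 − (-1.27)² = 4 − 1.612900 = 2.387100.
  √(4 − x²) = 1.545024.
  1/(2π) = 0.159155.
  ρ_sc(-1.27) = 0.159155 · 1.545024 = 0.245898.

Rounded to 5 decimal places: ρ_sc(-1.27) ≈ 0.24590.


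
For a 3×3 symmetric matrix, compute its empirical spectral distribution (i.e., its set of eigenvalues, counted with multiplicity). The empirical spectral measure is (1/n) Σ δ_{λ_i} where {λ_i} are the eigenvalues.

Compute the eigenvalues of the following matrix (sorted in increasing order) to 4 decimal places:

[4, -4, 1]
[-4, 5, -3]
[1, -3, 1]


Since M is real symmetric, all three eigenvalues are real; they are the roots of det(λI − M) = λ³ − (tr M) λ² + s λ − det M, where s is the sum of the principal 2×2 minors.
tr M = 4 + 5 + 1 = 10.
s = (4·5 − (-4)²) + (4·1 − 1²) + (5·1 − (-3)²) = 4 + 3 + (-4) = 3.
det M (expand along row 1) = 4·(-4) − (-4)·(-1) + 1·7 = -13.
Characteristic polynomial: λ³ − 10λ² + 3λ + 13 = 0.
Substitute λ = y + (tr M)/3 = y + 3.333333 to remove the quadratic term: y³ + p·y + q = 0 with p = s − (tr M)²/3 = -30.333333 and q = −2(tr M)³/27 + (tr M)·s/3 − det M = -51.074074.
Three real roots ⇒ use the trigonometric (Viète) form: r = 2√(−p/3) = 6.359595, φ = arccos(3q/(p·r)) = arccos(0.794277) = 0.652979 rad.
y_k = r·cos(φ/3 − 2πk/3) for k = 0, 1, 2 gives y = 6.209543, -1.915439, -4.294105.
λ_k = y_k + 3.333333 gives λ = 9.5429, 1.4179, -0.9608 (check: the sum is 10.0000 = tr M).

Eigenvalues sorted in increasing order: [-0.9608, 1.4179, 9.5429].


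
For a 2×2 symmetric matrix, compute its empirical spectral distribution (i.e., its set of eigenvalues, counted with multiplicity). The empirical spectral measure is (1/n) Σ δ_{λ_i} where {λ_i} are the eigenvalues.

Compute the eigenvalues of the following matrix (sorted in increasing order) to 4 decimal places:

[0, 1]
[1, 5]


Since M is real symmetric, both eigenvalues are real; they are the roots of det(λI − M) = λ² − (tr M) λ + det M.
tr M = 0 + 5 = 5.
det M = 0·5 − 1² = 0 − 1 = -1.
Characteristic polynomial: λ² − 5λ − 1 = 0.
Discriminant Δ = (tr M)² − 4·det M = 25 − (-4) = 29; √Δ = 5.385165.
λ = (tr M ± √Δ)/2 = (5 ± 5.385165)/2, giving (tr M − √Δ)/2 = -0.1926 and (tr M + √Δ)/2 = 5.1926.

Eigenvalues sorted in increasing order: [-0.1926, 5.1926].


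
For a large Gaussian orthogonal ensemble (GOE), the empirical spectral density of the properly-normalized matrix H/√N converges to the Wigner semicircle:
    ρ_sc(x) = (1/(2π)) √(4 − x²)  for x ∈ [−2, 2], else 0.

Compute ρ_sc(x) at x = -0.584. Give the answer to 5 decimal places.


ρ_sc(x) = (1/(2π)) √(4 − x²). With x = -0.584:
  4 − x² = 4 − (-0.584)² = 4 − 0.341056 = 3.658944.
  √(4 − x²) = 1.912837.
  1/(2π) = 0.159155.
  ρ_sc(-0.584) = 0.159155 · 1.912837 = 0.304437.

Rounded to 5 decimal places: ρ_sc(-0.584) ≈ 0.30444.


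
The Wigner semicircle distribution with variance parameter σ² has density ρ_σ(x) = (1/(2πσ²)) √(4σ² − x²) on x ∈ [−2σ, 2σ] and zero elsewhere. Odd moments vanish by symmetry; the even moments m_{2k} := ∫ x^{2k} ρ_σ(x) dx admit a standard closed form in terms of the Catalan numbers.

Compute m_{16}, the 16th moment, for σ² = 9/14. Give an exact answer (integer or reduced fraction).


By the scaled semicircle moment identity, m_{2k} = σ^{2k} · C_k with k = 8.
C_8 = (1/(k+1)) · C(2k, k) = (1/9) · C(16, 8) = (1/9) · 12870 = 1430.
σ^{2k} = (σ²)^k = (9/14)^8 = 43046721/1475789056.

Therefore m_{16} = σ^{16} · C_8 = (43046721/1475789056) · 1430 = 30778405515/737894528.


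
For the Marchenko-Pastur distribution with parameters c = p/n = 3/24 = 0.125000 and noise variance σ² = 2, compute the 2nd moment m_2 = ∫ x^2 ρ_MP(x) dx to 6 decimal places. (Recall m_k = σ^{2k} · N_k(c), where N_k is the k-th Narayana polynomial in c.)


E[X²] = σ⁴ (1 + c) (second MP moment). With σ² = 2 (so σ⁴ = 4) and c = 3/24 = 0.125000: E[X²] = 4 · (1 + 0.125000) = 4 · 1.125000.

So E[X^2] = 4.500000.


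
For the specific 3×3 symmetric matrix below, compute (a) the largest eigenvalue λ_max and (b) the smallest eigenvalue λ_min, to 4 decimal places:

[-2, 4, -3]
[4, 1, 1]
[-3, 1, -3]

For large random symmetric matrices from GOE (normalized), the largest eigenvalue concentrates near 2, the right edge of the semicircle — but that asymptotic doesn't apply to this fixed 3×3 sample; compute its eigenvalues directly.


Since M is real symmetric, all three eigenvalues are real; they are the roots of det(λI − M) = λ³ − (tr M) λ² + s λ − det M, where s is the sum of the principal 2×2 minors.
tr M = -2 + 1 + (-3) = -4.
s = ((-2)·1 − 4²) + ((-2)·(-3) − (-3)²) + (1·(-3) − 1²) = -18 + (-3) + (-4) = -25.
det M (expand along row 1) = (-2)·(-4) − 4·(-9) + (-3)·7 = 23.
Characteristic polynomial: λ³ + 4λ² − 25λ − 23 = 0.
Substitute λ = y + (tr M)/3 = y − 1.333333 to remove the quadratic term: y³ + p·y + q = 0 with p = s − (tr M)²/3 = -30.333333 and q = −2(tr M)³/27 + (tr M)·s/3 − det M = 15.074074.
Three real roots ⇒ use the trigonometric (Viète) form: r = 2√(−p/3) = 6.359595, φ = arccos(3q/(p·r)) = arccos(-0.234424) = 1.807422 rad.
y_k = r·cos(φ/3 − 2πk/3) for k = 0, 1, 2 gives y = 5.239899, 0.501096, -5.740995.
λ_k = y_k − 1.333333 gives λ = 3.9066, -0.8322, -7.0743 (check: the sum is -4.0000 = tr M).

Hence λ_max = 3.9066 and λ_min = -7.0743.


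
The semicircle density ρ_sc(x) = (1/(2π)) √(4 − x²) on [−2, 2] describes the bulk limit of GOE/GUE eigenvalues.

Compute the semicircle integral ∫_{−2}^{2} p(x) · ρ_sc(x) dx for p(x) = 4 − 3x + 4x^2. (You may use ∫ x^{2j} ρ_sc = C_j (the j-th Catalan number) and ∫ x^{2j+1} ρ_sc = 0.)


Write p(x) = Σ a_i x^i, split into monomials and integrate each against ρ_sc separately.
Using ∫ x^{2j} ρ_sc = C_j = (1/(j+1)) C(2j, j) (Catalan numbers) and ∫ x^{2j+1} ρ_sc = 0 (odd monomials vanish by symmetry):
  i = 0 (even): a_0 · C_{0} = 4 · 1 = 4
  i = 1 (odd): ∫ x^1 ρ_sc = 0 (vanishes)
  i = 2 (even): a_2 · C_{1} = 4 · 1 = 4

Summing the contributions: ∫_{−2}^{2} p(x) ρ_sc(x) dx = 4 + 4 = 8.


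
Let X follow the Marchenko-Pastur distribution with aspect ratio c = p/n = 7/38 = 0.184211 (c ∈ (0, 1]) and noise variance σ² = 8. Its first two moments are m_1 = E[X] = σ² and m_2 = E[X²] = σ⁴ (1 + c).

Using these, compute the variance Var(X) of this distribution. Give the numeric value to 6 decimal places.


m_1 = E[X] = σ² = 8, so m_1² = 64.
m_2 = E[X²] = σ⁴ (1 + c) = 64 · (1 + 0.184211) = 64 · 1.184211 = 75.789474.
(Note m_2 − m_1² simplifies to c · σ⁴ = 0.184211 · 64.)

Var(X) = m_2 − m_1² = 75.789474 − 64 = 11.789474.


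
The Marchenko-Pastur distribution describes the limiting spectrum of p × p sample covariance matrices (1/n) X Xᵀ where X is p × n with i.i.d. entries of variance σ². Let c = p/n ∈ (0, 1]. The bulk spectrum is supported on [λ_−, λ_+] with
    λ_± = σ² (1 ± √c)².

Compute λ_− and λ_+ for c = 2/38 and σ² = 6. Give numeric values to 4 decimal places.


c = 2/38 = 0.052632; √c = 0.229416.
λ_− = σ² (1 − √c)² = 6 · (1 − 0.229416)² = 6 · (0.770584)² = 3.562801.
λ_+ = σ² (1 + √c)² = 6 · (1 + 0.229416)² = 6 · (1.229416)² = 9.068778.

Rounded to 4 decimal places: λ_− ≈ 3.5628, λ_+ ≈ 9.0688.


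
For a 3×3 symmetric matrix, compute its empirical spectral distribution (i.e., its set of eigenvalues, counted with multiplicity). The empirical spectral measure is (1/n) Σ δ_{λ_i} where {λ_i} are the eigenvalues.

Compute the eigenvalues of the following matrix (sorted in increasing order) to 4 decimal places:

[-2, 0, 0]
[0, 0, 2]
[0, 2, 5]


Since M is real symmetric, all three eigenvalues are real; they are the roots of det(λI − M) = λ³ − (tr M) λ² + s λ − det M, where s is the sum of the principal 2×2 minors.
tr M = -2 + 0 + 5 = 3.
s = ((-2)·0 − 0²) + ((-2)·5 − 0²) + (0·5 − 2²) = 0 + (-10) + (-4) = -14.
det M (expand along row 1) = (-2)·(-4) − 0·0 + 0·0 = 8.
Characteristic polynomial: λ³ − 3λ² − 14λ − 8 = 0.
Substitute λ = y + (tr M)/3 = y + 1.000000 to remove the quadratic term: y³ + p·y + q = 0 with p = s − (tr M)²/3 = -17.000000 and q = −2(tr M)³/27 + (tr M)·s/3 − det M = -24.000000.
Three real roots ⇒ use the trigonometric (Viète) form: r = 2√(−p/3) = 4.760952, φ = arccos(3q/(p·r)) = arccos(0.889590) = 0.474350 rad.
y_k = r·cos(φ/3 − 2πk/3) for k = 0, 1, 2 gives y = 4.701562, -1.701562, -3.000000.
λ_k = y_k + 1.000000 gives λ = 5.7016, -0.7016, -2.0000 (check: the sum is 3.0000 = tr M).

Eigenvalues sorted in increasing order: [-2.0000, -0.7016, 5.7016].


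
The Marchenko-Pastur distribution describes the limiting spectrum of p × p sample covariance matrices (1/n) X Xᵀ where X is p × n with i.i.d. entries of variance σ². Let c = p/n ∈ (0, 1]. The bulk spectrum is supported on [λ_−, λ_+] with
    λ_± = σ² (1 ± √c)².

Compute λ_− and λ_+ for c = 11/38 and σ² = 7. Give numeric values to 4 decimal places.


c = 11/38 = 0.289474; √c = 0.538028.
λ_− = σ² (1 − √c)² = 7 · (1 − 0.538028)² = 7 · (0.461972)² = 1.493930.
λ_+ = σ² (1 + √c)² = 7 · (1 + 0.538028)² = 7 · (1.538028)² = 16.558702.

Rounded to 4 decimal places: λ_− ≈ 1.4939, λ_+ ≈ 16.5587.


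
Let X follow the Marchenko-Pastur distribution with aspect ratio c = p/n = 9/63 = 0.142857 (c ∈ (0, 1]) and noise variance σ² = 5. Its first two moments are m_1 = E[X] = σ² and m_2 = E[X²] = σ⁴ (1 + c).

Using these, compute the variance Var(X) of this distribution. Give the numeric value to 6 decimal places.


m_1 = E[X] = σ² = 5, so m_1² = 25.
m_2 = E[X²] = σ⁴ (1 + c) = 25 · (1 + 0.142857) = 25 · 1.142857 = 28.571429.
(Note m_2 − m_1² simplifies to c · σ⁴ = 0.142857 · 25.)

Var(X) = m_2 − m_1² = 28.571429 − 25 = 3.571429.


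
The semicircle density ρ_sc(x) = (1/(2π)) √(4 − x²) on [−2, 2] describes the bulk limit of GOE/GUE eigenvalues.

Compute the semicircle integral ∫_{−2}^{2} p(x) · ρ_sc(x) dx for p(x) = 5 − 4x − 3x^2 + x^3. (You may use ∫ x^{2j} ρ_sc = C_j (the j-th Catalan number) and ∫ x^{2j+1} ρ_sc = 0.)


Write p(x) = Σ a_i x^i, split into monomials and integrate each against ρ_sc separately.
Using ∫ x^{2j} ρ_sc = C_j = (1/(j+1)) C(2j, j) (Catalan numbers) and ∫ x^{2j+1} ρ_sc = 0 (odd monomials vanish by symmetry):
  i = 0 (even): a_0 · C_{0} = 5 · 1 = 5
  i = 1 (odd): ∫ x^1 ρ_sc = 0 (vanishes)
  i = 2 (even): a_2 · C_{1} = -3 · 1 = -3
  i = 3 (odd): ∫ x^3 ρ_sc = 0 (vanishes)

Summing the contributions: ∫_{−2}^{2} p(x) ρ_sc(x) dx = 5 + (-3) = 2.


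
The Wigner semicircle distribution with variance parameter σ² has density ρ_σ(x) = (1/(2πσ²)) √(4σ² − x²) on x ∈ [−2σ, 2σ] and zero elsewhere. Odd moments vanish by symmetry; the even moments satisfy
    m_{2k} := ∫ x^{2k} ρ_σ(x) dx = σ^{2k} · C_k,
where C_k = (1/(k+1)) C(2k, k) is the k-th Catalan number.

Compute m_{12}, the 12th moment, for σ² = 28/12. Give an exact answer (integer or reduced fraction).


By the scaled semicircle moment identity, m_{2k} = σ^{2k} · C_k with k = 6.
C_6 = (1/(k+1)) · C(2k, k) = (1/7) · C(12, 6) = (1/7) · 924 = 132.
σ^{2k} = (σ²)^k = (28/12)^6 = 117649/729.

Therefore m_{12} = σ^{12} · C_6 = (117649/729) · 132 = 5176556/243.


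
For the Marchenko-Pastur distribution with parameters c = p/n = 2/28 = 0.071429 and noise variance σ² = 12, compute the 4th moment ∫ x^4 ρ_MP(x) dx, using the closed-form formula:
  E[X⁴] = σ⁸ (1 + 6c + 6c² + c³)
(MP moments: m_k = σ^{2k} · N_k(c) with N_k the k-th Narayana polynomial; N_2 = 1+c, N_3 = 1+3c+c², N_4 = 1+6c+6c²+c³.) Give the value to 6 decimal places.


E[X⁴] = σ⁸ (1 + 6c + 6c² + c³) (fourth MP moment). With σ² = 12 (so σ⁸ = 20736) and c = 2/28 = 0.071429: E[X⁴] = 20736 · (1 + 6·0.071429 + 6·(0.071429)² + (0.071429)³) = 20736 · 1.459548.

So E[X^4] = 30265.189504.


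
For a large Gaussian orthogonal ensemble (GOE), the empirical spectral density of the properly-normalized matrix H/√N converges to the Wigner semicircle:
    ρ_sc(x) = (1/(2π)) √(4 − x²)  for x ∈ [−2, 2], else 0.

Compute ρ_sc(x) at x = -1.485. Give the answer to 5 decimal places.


ρ_sc(x) = (1/(2π)) √(4 − x²). With x = -1.485:
  4 − x² = 4 − (-1.485)² = 4 − 2.205225 = 1.794775.
  √(4 − x²) = 1.339692.
  1/(2π) = 0.159155.
  ρ_sc(-1.485) = 0.159155 · 1.339692 = 0.213219.

Rounded to 5 decimal places: ρ_sc(-1.485) ≈ 0.21322.


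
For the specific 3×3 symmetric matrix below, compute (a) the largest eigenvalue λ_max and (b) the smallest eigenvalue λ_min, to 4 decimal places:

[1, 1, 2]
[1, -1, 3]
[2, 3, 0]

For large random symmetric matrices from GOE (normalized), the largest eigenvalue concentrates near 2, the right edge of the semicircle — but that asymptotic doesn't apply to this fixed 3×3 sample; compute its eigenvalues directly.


Since M is real symmetric, all three eigenvalues are real; they are the roots of det(λI − M) = λ³ − (tr M) λ² + s λ − det M, where s is the sum of the principal 2×2 minors.
tr M = 1 + (-1) + 0 = 0.
s = (1·(-1) − 1²) + (1·0 − 2²) + ((-1)·0 − 3²) = -2 + (-4) + (-9) = -15.
det M (expand along row 1) = 1·(-9) − 1·(-6) + 2·5 = 7.
Characteristic polynomial: λ³ − 15λ − 7 = 0.
Substitute λ = y + (tr M)/3 = y + 0.000000 to remove the quadratic term: y³ + p·y + q = 0 with p = s − (tr M)²/3 = -15.000000 and q = −2(tr M)³/27 + (tr M)·s/3 − det M = -7.000000.
Three real roots ⇒ use the trigonometric (Viète) form: r = 2√(−p/3) = 4.472136, φ = arccos(3q/(p·r)) = arccos(0.313050) = 1.252394 rad.
y_k = r·cos(φ/3 − 2πk/3) for k = 0, 1, 2 gives y = 4.088068, -0.473755, -3.614313.
λ_k = y_k + 0.000000 gives λ = 4.0881, -0.4738, -3.6143 (check: the sum is 0.0000 = tr M).

Hence λ_max = 4.0881 and λ_min = -3.6143.


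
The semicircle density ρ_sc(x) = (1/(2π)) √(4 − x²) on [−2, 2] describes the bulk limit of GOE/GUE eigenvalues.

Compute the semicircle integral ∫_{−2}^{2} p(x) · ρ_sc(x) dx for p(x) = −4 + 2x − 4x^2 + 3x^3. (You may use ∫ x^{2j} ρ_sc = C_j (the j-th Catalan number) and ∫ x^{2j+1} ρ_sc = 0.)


Write p(x) = Σ a_i x^i, split into monomials and integrate each against ρ_sc separately.
Using ∫ x^{2j} ρ_sc = C_j = (1/(j+1)) C(2j, j) (Catalan numbers) and ∫ x^{2j+1} ρ_sc = 0 (odd monomials vanish by symmetry):
  i = 0 (even): a_0 · C_{0} = -4 · 1 = -4
  i = 1 (odd): ∫ x^1 ρ_sc = 0 (vanishes)
  i = 2 (even): a_2 · C_{1} = -4 · 1 = -4
  i = 3 (odd): ∫ x^3 ρ_sc = 0 (vanishes)

Summing the contributions: ∫_{−2}^{2} p(x) ρ_sc(x) dx = (-4) + (-4) = -8.


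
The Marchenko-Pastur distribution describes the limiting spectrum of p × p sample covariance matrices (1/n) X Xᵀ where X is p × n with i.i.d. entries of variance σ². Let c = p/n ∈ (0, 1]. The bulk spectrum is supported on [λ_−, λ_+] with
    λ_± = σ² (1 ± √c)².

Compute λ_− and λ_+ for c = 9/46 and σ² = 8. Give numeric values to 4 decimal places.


c = 9/46 = 0.195652; √c = 0.442326.
λ_− = σ² (1 − √c)² = 8 · (1 − 0.442326)² = 8 · (0.557674)² = 2.488003.
λ_+ = σ² (1 + √c)² = 8 · (1 + 0.442326)² = 8 · (1.442326)² = 16.642431.

Rounded to 4 decimal places: λ_− ≈ 2.4880, λ_+ ≈ 16.6424.


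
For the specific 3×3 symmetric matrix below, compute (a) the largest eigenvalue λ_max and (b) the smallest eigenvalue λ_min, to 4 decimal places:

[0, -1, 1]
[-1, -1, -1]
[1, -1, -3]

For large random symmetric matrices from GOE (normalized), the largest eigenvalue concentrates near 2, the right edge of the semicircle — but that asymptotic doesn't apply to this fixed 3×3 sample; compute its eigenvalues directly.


Since M is real symmetric, all three eigenvalues are real; they are the roots of det(λI − M) = λ³ − (tr M) λ² + s λ − det M, where s is the sum of the principal 2×2 minors.
tr M = 0 + (-1) + (-3) = -4.
s = (0·(-1) − (-1)²) + (0·(-3) − 1²) + ((-1)·(-3) − (-1)²) = -1 + (-1) + 2 = 0.
det M (expand along row 1) = 0·2 − (-1)·4 + 1·2 = 6.
Characteristic polynomial: λ³ + 4λ² − 6 = 0.
Substitute λ = y + (tr M)/3 = y − 1.333333 to remove the quadratic term: y³ + p·y + q = 0 with p = s − (tr M)²/3 = -5.333333 and q = −2(tr M)³/27 + (tr M)·s/3 − det M = -1.259259.
Three real roots ⇒ use the trigonometric (Viète) form: r = 2√(−p/3) = 2.666667, φ = arccos(3q/(p·r)) = arccos(0.265625) = 1.301944 rad.
y_k = r·cos(φ/3 − 2πk/3) for k = 0, 1, 2 gives y = 2.419464, -0.238660, -2.180804.
λ_k = y_k − 1.333333 gives λ = 1.0861, -1.5720, -3.5141 (check: the sum is -4.0000 = tr M).

Hence λ_max = 1.0861 and λ_min = -3.5141.


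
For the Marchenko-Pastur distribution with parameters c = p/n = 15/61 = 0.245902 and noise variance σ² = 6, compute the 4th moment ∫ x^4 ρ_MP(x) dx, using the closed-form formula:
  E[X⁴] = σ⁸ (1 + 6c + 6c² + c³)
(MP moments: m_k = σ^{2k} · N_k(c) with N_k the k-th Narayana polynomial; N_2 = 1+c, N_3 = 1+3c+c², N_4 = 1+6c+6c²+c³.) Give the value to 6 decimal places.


E[X⁴] = σ⁸ (1 + 6c + 6c² + c³) (fourth MP moment). With σ² = 6 (so σ⁸ = 1296) and c = 15/61 = 0.245902: E[X⁴] = 1296 · (1 + 6·0.245902 + 6·(0.245902)² + (0.245902)³) = 1296 · 2.853085.

So E[X^4] = 3697.597667.


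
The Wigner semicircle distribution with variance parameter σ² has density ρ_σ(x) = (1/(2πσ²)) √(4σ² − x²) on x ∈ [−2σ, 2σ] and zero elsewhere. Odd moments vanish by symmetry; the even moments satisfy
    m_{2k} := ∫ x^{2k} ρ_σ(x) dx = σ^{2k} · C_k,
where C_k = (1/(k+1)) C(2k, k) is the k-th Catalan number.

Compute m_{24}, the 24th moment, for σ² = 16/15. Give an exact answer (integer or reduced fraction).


By the scaled semicircle moment identity, m_{2k} = σ^{2k} · C_k with k = 12.
C_12 = (1/(k+1)) · C(2k, k) = (1/13) · C(24, 12) = (1/13) · 2704156 = 208012.
σ^{2k} = (σ²)^k = (16/15)^12 = 281474976710656/129746337890625.

Therefore m_{24} = σ^{24} · C_12 = (281474976710656/129746337890625) · 208012 = 58550172855536975872/129746337890625.


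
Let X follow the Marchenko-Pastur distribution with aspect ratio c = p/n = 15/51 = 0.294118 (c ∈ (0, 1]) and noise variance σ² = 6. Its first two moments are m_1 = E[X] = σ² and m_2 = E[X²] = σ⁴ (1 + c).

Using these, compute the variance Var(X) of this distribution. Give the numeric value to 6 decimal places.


m_1 = E[X] = σ² = 6, so m_1² = 36.
m_2 = E[X²] = σ⁴ (1 + c) = 36 · (1 + 0.294118) = 36 · 1.294118 = 46.588235.
(Note m_2 − m_1² simplifies to c · σ⁴ = 0.294118 · 36.)

Var(X) = m_2 − m_1² = 46.588235 − 36 = 10.588235.


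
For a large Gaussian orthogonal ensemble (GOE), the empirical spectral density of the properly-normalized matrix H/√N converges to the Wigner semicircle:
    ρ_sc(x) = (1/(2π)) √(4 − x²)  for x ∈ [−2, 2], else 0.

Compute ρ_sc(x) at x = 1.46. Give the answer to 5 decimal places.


ρ_sc(x) = (1/(2π)) √(4 − x²). With x = 1.46:
  4 − x² = 4 − (1.46)² = 4 − 2.131600 = 1.868400.
  √(4 − x²) = 1.366894.
  1/(2π) = 0.159155.
  ρ_sc(1.46) = 0.159155 · 1.366894 = 0.217548.

Rounded to 5 decimal places: ρ_sc(1.46) ≈ 0.21755.


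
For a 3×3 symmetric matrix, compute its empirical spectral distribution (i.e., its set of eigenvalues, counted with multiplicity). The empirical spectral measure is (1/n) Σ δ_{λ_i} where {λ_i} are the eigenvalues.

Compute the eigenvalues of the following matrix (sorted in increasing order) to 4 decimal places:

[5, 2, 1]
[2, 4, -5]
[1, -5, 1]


Since M is real symmetric, all three eigenvalues are real; they are the roots of det(λI − M) = λ³ − (tr M) λ² + s λ − det M, where s is the sum of the principal 2×2 minors.
tr M = 5 + 4 + 1 = 10.
s = (5·4 − 2²) + (5·1 − 1²) + (4·1 − (-5)²) = 16 + 4 + (-21) = -1.
det M (expand along row 1) = 5·(-21) − 2·7 + 1·(-14) = -133.
Characteristic polynomial: λ³ − 10λ² − λ + 133 = 0.
Substitute λ = y + (tr M)/3 = y + 3.333333 to remove the quadratic term: y³ + p·y + q = 0 with p = s − (tr M)²/3 = -34.333333 and q = −2(tr M)³/27 + (tr M)·s/3 − det M = 55.592593.
Three real roots ⇒ use the trigonometric (Viète) form: r = 2√(−p/3) = 6.765928, φ = arccos(3q/(p·r)) = arccos(-0.717951) = 2.371651 rad.
y_k = r·cos(φ/3 − 2πk/3) for k = 0, 1, 2 gives y = 4.759521, 1.784798, -6.544320.
λ_k = y_k + 3.333333 gives λ = 8.0929, 5.1181, -3.2110 (check: the sum is 10.0000 = tr M).

Eigenvalues sorted in increasing order: [-3.2110, 5.1181, 8.0929].


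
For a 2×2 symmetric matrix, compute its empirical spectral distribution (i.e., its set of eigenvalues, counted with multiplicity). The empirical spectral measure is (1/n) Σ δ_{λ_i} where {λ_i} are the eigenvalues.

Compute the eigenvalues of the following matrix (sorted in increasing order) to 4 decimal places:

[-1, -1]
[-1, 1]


Since M is real symmetric, both eigenvalues are real; they are the roots of det(λI − M) = λ² − (tr M) λ + det M.
tr M = -1 + 1 = 0.
det M = (-1)·1 − (-1)² = -1 − 1 = -2.
Characteristic polynomial: λ² − 2 = 0.
Discriminant Δ = (tr M)² − 4·det M = 0 − (-8) = 8; √Δ = 2.828427.
λ = (tr M ± √Δ)/2 = (0 ± 2.828427)/2, giving (tr M − √Δ)/2 = -1.4142 and (tr M + √Δ)/2 = 1.4142.

Eigenvalues sorted in increasing order: [-1.4142, 1.4142].


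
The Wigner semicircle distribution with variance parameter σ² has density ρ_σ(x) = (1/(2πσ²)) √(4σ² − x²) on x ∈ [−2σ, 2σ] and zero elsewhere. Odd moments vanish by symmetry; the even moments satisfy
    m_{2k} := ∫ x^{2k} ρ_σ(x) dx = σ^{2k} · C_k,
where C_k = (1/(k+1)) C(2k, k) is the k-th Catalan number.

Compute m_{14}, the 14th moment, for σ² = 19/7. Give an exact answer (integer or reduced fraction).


By the scaled semicircle moment identity, m_{2k} = σ^{2k} · C_k with k = 7.
C_7 = (1/(k+1)) · C(2k, k) = (1/8) · C(14, 7) = (1/8) · 3432 = 429.
σ^{2k} = (σ²)^k = (19/7)^7 = 893871739/823543.

Therefore m_{14} = σ^{14} · C_7 = (893871739/823543) · 429 = 383470976031/823543.


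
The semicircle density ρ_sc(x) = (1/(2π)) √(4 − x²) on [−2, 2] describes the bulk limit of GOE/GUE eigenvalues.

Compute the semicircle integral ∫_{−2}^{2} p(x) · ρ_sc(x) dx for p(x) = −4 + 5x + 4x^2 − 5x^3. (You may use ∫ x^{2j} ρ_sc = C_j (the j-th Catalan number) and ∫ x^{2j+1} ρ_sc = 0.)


Write p(x) = Σ a_i x^i, split into monomials and integrate each against ρ_sc separately.
Using ∫ x^{2j} ρ_sc = C_j = (1/(j+1)) C(2j, j) (Catalan numbers) and ∫ x^{2j+1} ρ_sc = 0 (odd monomials vanish by symmetry):
  i = 0 (even): a_0 · C_{0} = -4 · 1 = -4
  i = 1 (odd): ∫ x^1 ρ_sc = 0 (vanishes)
  i = 2 (even): a_2 · C_{1} = 4 · 1 = 4
  i = 3 (odd): ∫ x^3 ρ_sc = 0 (vanishes)

Summing the contributions: ∫_{−2}^{2} p(x) ρ_sc(x) dx = (-4) + 4 = 0.


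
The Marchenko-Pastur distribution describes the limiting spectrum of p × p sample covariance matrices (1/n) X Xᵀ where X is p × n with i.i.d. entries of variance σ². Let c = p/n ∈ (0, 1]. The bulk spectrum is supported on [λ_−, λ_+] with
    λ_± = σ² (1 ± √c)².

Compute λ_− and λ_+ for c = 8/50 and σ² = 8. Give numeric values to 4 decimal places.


c = 8/50 = 0.160000; √c = 0.400000.
λ_− = σ² (1 − √c)² = 8 · (1 − 0.400000)² = 8 · (0.600000)² = 2.880000.
λ_+ = σ² (1 + √c)² = 8 · (1 + 0.400000)² = 8 · (1.400000)² = 15.680000.

Rounded to 4 decimal places: λ_− ≈ 2.8800, λ_+ ≈ 15.6800.


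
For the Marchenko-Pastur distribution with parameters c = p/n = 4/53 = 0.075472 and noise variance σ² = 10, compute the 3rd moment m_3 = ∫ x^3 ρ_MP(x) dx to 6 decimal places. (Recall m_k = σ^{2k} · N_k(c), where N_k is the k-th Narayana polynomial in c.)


E[X³] = σ⁶ (1 + 3c + c²) (third MP moment). With σ² = 10 (so σ⁶ = 1000) and c = 4/53 = 0.075472: E[X³] = 1000 · (1 + 3·0.075472 + (0.075472)²) = 1000 · 1.232111.

So E[X^3] = 1232.111072.


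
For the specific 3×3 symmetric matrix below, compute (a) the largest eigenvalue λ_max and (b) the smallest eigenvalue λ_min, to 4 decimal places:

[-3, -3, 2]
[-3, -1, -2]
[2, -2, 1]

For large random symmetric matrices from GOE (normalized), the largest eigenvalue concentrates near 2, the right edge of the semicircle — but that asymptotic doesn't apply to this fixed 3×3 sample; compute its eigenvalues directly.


Since M is real symmetric, all three eigenvalues are real; they are the roots of det(λI − M) = λ³ − (tr M) λ² + s λ − det M, where s is the sum of the principal 2×2 minors.
tr M = -3 + (-1) + 1 = -3.
s = ((-3)·(-1) − (-3)²) + ((-3)·1 − 2²) + ((-1)·1 − (-2)²) = -6 + (-7) + (-5) = -18.
det M (expand along row 1) = (-3)·(-5) − (-3)·1 + 2·8 = 34.
Characteristic polynomial: λ³ + 3λ² − 18λ − 34 = 0.
Substitute λ = y + (tr M)/3 = y − 1.000000 to remove the quadratic term: y³ + p·y + q = 0 with p = s − (tr M)²/3 = -21.000000 and q = −2(tr M)³/27 + (tr M)·s/3 − det M = -14.000000.
Three real roots ⇒ use the trigonometric (Viète) form: r = 2√(−p/3) = 5.291503, φ = arccos(3q/(p·r)) = arccos(0.377964) = 1.183200 rad.
y_k = r·cos(φ/3 − 2πk/3) for k = 0, 1, 2 gives y = 4.885260, -0.681756, -4.203504.
λ_k = y_k − 1.000000 gives λ = 3.8853, -1.6818, -5.2035 (check: the sum is -3.0000 = tr M).

Hence λ_max = 3.8853 and λ_min = -5.2035.


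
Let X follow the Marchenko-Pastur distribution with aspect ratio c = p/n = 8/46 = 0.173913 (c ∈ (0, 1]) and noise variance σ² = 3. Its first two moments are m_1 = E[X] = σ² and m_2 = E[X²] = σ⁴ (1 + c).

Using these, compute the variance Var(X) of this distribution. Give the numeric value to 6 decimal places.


m_1 = E[X] = σ² = 3, so m_1² = 9.
m_2 = E[X²] = σ⁴ (1 + c) = 9 · (1 + 0.173913) = 9 · 1.173913 = 10.565217.
(Note m_2 − m_1² simplifies to c · σ⁴ = 0.173913 · 9.)

Var(X) = m_2 − m_1² = 10.565217 − 9 = 1.565217.


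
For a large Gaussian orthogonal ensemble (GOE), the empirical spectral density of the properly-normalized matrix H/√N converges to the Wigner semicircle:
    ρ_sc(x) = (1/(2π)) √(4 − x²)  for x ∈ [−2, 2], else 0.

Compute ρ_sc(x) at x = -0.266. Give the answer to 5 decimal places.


ρ_sc(x) = (1/(2π)) √(4 − x²). With x = -0.266:
  4 − x² = 4 − (-0.266)² = 4 − 0.070756 = 3.929244.
  √(4 − x²) = 1.982232.
  1/(2π) = 0.159155.
  ρ_sc(-0.266) = 0.159155 · 1.982232 = 0.315482.

Rounded to 5 decimal places: ρ_sc(-0.266) ≈ 0.31548.


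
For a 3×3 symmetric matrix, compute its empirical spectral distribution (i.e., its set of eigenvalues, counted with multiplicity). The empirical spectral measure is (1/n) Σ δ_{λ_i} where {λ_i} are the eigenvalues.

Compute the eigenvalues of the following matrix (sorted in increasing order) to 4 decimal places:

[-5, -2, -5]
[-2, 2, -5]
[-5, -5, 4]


Since M is real symmetric, all three eigenvalues are real; they are the roots of det(λI − M) = λ³ − (tr M) λ² + s λ − det M, where s is the sum of the principal 2×2 minors.
tr M = -5 + 2 + 4 = 1.
s = ((-5)·2 − (-2)²) + ((-5)·4 − (-5)²) + (2·4 − (-5)²) = -14 + (-45) + (-17) = -76.
det M (expand along row 1) = (-5)·(-17) − (-2)·(-33) + (-5)·20 = -81.
Characteristic polynomial: λ³ − λ² − 76λ + 81 = 0.
Substitute λ = y + (tr M)/3 = y + 0.333333 to remove the quadratic term: y³ + p·y + q = 0 with p = s − (tr M)²/3 = -76.333333 and q = −2(tr M)³/27 + (tr M)·s/3 − det M = 55.592593.
Three real roots ⇒ use the trigonometric (Viète) form: r = 2√(−p/3) = 10.088497, φ = arccos(3q/(p·r)) = arccos(-0.216570) = 1.789096 rad.
y_k = r·cos(φ/3 − 2πk/3) for k = 0, 1, 2 gives y = 8.347046, 0.733456, -9.080503.
λ_k = y_k + 0.333333 gives λ = 8.6804, 1.0668, -8.7472 (check: the sum is 1.0000 = tr M).

Eigenvalues sorted in increasing order: [-8.7472, 1.0668, 8.6804].


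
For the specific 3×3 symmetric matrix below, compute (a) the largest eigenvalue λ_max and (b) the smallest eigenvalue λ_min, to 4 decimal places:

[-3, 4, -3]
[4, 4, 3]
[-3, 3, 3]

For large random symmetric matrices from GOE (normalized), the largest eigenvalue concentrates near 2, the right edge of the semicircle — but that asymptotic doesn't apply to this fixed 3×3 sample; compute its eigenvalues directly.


Since M is real symmetric, all three eigenvalues are real; they are the roots of det(λI − M) = λ³ − (tr M) λ² + s λ − det M, where s is the sum of the principal 2×2 minors.
tr M = -3 + 4 + 3 = 4.
s = ((-3)·4 − 4²) + ((-3)·3 − (-3)²) + (4·3 − 3²) = -28 + (-18) + 3 = -43.
det M (expand along row 1) = (-3)·3 − 4·21 + (-3)·24 = -165.
Characteristic polynomial: λ³ − 4λ² − 43λ + 165 = 0.
Substitute λ = y + (tr M)/3 = y + 1.333333 to remove the quadratic term: y³ + p·y + q = 0 with p = s − (tr M)²/3 = -48.333333 and q = −2(tr M)³/27 + (tr M)·s/3 − det M = 102.925926.
Three real roots ⇒ use the trigonometric (Viète) form: r = 2√(−p/3) = 8.027730, φ = arccos(3q/(p·r)) = arccos(-0.795805) = 2.491132 rad.
y_k = r·cos(φ/3 − 2πk/3) for k = 0, 1, 2 gives y = 5.415485, 2.424287, -7.839772.
λ_k = y_k + 1.333333 gives λ = 6.7488, 3.7576, -6.5064 (check: the sum is 4.0000 = tr M).

Hence λ_max = 6.7488 and λ_min = -6.5064.


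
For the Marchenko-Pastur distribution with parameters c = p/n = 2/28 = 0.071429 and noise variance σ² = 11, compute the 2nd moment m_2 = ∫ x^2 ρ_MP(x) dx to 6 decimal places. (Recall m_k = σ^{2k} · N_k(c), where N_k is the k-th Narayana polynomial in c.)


E[X²] = σ⁴ (1 + c) (second MP moment). With σ² = 11 (so σ⁴ = 121) and c = 2/28 = 0.071429: E[X²] = 121 · (1 + 0.071429) = 121 · 1.071429.

So E[X^2] = 129.642857.


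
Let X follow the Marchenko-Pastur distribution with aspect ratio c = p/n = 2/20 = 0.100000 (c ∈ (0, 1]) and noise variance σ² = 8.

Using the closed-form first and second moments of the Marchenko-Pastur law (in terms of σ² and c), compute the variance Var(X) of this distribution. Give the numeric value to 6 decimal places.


Recall the MP moments m_1 = E[X] = σ² and m_2 = E[X²] = σ⁴ (1 + c).
m_1 = E[X] = σ² = 8, so m_1² = 64.
m_2 = E[X²] = σ⁴ (1 + c) = 64 · (1 + 0.100000) = 64 · 1.100000 = 70.400000.
(Note m_2 − m_1² simplifies to c · σ⁴ = 0.100000 · 64.)

Var(X) = m_2 − m_1² = 70.400000 − 64 = 6.400000.


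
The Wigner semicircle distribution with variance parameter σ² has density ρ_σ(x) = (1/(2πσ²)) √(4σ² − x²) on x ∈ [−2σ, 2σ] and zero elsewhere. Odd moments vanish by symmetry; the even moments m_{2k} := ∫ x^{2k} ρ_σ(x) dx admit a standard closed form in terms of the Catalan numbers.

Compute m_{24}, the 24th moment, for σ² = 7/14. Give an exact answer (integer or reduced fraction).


By the scaled semicircle moment identity, m_{2k} = σ^{2k} · C_k with k = 12.
C_12 = (1/(k+1)) · C(2k, k) = (1/13) · C(24, 12) = (1/13) · 2704156 = 208012.
σ^{2k} = (σ²)^k = (7/14)^12 = 1/4096.

Therefore m_{24} = σ^{24} · C_12 = (1/4096) · 208012 = 52003/1024.


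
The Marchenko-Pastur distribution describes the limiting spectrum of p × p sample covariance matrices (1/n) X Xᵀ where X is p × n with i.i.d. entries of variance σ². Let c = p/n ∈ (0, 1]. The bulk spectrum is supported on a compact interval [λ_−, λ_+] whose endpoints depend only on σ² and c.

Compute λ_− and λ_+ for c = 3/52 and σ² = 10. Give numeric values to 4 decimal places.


c = 3/52 = 0.057692; √c = 0.240192.
λ_− = σ² (1 − √c)² = 10 · (1 − 0.240192)² = 10 · (0.759808)² = 5.773078.
λ_+ = σ² (1 + √c)² = 10 · (1 + 0.240192)² = 10 · (1.240192)² = 15.380768.

Rounded to 4 decimal places: λ_− ≈ 5.7731, λ_+ ≈ 15.3808.


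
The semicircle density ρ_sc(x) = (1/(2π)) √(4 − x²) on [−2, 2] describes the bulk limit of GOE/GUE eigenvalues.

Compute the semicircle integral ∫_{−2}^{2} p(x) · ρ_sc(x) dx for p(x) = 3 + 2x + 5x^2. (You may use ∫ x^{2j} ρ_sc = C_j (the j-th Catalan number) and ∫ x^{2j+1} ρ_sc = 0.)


Write p(x) = Σ a_i x^i, split into monomials and integrate each against ρ_sc separately.
Using ∫ x^{2j} ρ_sc = C_j = (1/(j+1)) C(2j, j) (Catalan numbers) and ∫ x^{2j+1} ρ_sc = 0 (odd monomials vanish by symmetry):
  i = 0 (even): a_0 · C_{0} = 3 · 1 = 3
  i = 1 (odd): ∫ x^1 ρ_sc = 0 (vanishes)
  i = 2 (even): a_2 · C_{1} = 5 · 1 = 5

Summing the contributions: ∫_{−2}^{2} p(x) ρ_sc(x) dx = 3 + 5 = 8.


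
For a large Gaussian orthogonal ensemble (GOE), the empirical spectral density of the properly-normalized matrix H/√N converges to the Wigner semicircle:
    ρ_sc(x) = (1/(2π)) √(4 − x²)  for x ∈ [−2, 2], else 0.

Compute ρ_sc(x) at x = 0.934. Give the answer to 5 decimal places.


ρ_sc(x) = (1/(2π)) √(4 − x²). With x = 0.934:
  4 − x² = 4 − (0.934)² = 4 − 0.872356 = 3.127644.
  √(4 − x²) = 1.768515.
  1/(2π) = 0.159155.
  ρ_sc(0.934) = 0.159155 · 1.768515 = 0.281468.

Rounded to 5 decimal places: ρ_sc(0.934) ≈ 0.28147.


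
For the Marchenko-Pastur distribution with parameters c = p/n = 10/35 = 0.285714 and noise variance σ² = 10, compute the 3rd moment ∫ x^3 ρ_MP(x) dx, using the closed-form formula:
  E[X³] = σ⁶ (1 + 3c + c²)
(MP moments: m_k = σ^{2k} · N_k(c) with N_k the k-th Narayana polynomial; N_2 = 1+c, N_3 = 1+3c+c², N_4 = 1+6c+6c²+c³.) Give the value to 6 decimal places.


E[X³] = σ⁶ (1 + 3c + c²) (third MP moment). With σ² = 10 (so σ⁶ = 1000) and c = 10/35 = 0.285714: E[X³] = 1000 · (1 + 3·0.285714 + (0.285714)²) = 1000 · 1.938776.

So E[X^3] = 1938.775510.


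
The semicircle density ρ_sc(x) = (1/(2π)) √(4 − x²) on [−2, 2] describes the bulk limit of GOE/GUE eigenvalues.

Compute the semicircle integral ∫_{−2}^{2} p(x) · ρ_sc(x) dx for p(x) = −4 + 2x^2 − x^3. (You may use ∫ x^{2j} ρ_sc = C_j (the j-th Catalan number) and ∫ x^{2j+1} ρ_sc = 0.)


Write p(x) = Σ a_i x^i, split into monomials and integrate each against ρ_sc separately.
Using ∫ x^{2j} ρ_sc = C_j = (1/(j+1)) C(2j, j) (Catalan numbers) and ∫ x^{2j+1} ρ_sc = 0 (odd monomials vanish by symmetry):
  i = 0 (even): a_0 · C_{0} = -4 · 1 = -4
  i = 2 (even): a_2 · C_{1} = 2 · 1 = 2
  i = 3 (odd): ∫ x^3 ρ_sc = 0 (vanishes)

Summing the contributions: ∫_{−2}^{2} p(x) ρ_sc(x) dx = (-4) + 2 = -2.
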